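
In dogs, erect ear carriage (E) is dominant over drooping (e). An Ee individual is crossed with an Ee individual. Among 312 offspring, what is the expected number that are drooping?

Punnett square for Ee × Ee:
Offspring genotypes: 1 EE, 2 Ee, 1 ee
erect: 3, drooping: 1
drooping: 1 out of 4 → fraction 1/4
Expected count = 1/4 × 312 = 78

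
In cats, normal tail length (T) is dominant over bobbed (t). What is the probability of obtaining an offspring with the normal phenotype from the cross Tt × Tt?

Punnett square for Tt × Tt:
Offspring genotypes: 1 TT, 2 Tt, 1 tt
Total offspring: 4
Count with target: 3
Probability: 3/4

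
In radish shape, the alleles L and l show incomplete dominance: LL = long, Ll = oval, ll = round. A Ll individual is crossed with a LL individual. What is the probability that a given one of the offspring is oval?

Punnett square for Ll × LL:
Offspring genotypes: 2 LL, 2 Ll
Phenotype counts: 2 long, 2 oval
oval: 2 out of 4
Probability: 2/4 = 1/2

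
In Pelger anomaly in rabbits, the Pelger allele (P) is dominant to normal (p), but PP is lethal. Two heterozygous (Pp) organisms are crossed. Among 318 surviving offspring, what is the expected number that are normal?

Cross: Pp × Pp
Punnett square offspring (before lethality): 1 PP, 2 Pp, 1 pp
The PP genotype is lethal (embryos die); surviving offspring: 2 Pp, 1 pp
normal: 1 out of 3 → fraction 1/3
Expected count = 1/3 × 318 = 106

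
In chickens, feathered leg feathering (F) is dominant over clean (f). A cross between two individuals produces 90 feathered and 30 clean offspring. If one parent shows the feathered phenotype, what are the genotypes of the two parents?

Observed offspring: 90 feathered, 30 clean
The observed ratio simplifies to 3:1. Clean (ff) offspring appear, so each parent must contribute one f allele. The parent stated to show feathered carries F, so it is Ff. The other parent is then either Ff or ff: Ff × ff would give a 1:1 split, whereas Ff × Ff gives 3:1 — matching the data. So both parents are heterozygous (Ff × Ff).
Parent genotypes: Ff × Ff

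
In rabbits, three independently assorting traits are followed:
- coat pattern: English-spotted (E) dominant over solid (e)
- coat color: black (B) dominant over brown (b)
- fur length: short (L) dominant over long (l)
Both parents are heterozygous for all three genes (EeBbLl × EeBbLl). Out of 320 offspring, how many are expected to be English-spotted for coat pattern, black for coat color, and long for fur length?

Trihybrid cross: EeBbLl × EeBbLl
Each trait segregates independently with a 3:1 phenotypic ratio, so each gene contributes 3/4 (dominant) or 1/4 (recessive).
Target: English-spotted (coat pattern), black (coat color), long (fur length)
Probability = product of independent per-trait probabilities
= 3/4 × 3/4 × 1/4 = 9/64
Expected count = 9/64 × 320 = 45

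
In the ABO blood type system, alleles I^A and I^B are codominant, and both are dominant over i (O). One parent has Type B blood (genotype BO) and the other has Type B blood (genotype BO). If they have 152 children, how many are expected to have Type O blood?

Cross: BO × BO
Possible offspring genotypes: 1 BB, 2 BO, 1 OO
Blood type counts: 3 Type B, 1 Type O
Probability of Type O: 1/4
Expected count = 1/4 × 152 = 38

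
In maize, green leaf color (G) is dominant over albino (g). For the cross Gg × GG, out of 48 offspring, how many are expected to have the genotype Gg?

Punnett square for Gg × GG:
Offspring genotypes: 2 GG, 2 Gg
Total offspring: 4
Count with target: 2
Probability: 2/4 = 1/2
Expected count = 1/2 × 48 = 24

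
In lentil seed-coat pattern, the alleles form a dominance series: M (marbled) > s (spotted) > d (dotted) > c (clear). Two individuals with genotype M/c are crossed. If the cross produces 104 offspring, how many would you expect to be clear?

Cross: M/c × M/c
Allele dominance: M > s > d > c
Offspring genotypes: 1 M/M, 2 M/c, 1 c/c
Phenotype counts: 3 marbled, 1 clear
clear: 1 out of 4 → fraction 1/4
Expected count = 1/4 × 104 = 26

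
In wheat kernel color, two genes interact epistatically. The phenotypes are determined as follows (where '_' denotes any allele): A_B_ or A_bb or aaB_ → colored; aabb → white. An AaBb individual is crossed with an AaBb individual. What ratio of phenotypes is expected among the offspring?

Cross: AaBb × AaBb — consider each gene separately:
A gene: Aa × Aa → 1 AA, 2 Aa, 1 aa → 3 A_ : 1 aa (out of 4)
B gene: Bb × Bb → 1 BB, 2 Bb, 1 bb → 3 B_ : 1 bb (out of 4)
Genotype classes (out of 4 × 4 = 16): A_B_ = 3×3 = 9; A_bb = 3×1 = 3; aaB_ = 1×3 = 3; aabb = 1×1 = 1
Apply the phenotype rules: A_B_ (9) + A_bb (3) + aaB_ (3) → colored; aabb (1) → white
Phenotype counts (out of 16): 15 colored, 1 white
Ratio: 15 colored : 1 white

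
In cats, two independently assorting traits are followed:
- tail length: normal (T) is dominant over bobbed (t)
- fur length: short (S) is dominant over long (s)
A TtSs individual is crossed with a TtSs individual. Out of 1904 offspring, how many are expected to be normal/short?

Dihybrid cross TtSs × TtSs — consider each gene separately:
tail length: Tt × Tt → 1 TT, 2 Tt, 1 tt → 3 T_ : 1 tt (out of 4)
fur length: Ss × Ss → 1 SS, 2 Ss, 1 ss → 3 S_ : 1 ss (out of 4)
Combine (counts out of 4 × 4 = 16): normal/short (T_S_) = 3×3 = 9; normal/long (T_ss) = 3×1 = 3; bobbed/short (ttS_) = 1×3 = 3; bobbed/long (ttss) = 1×1 = 1
Phenotype counts (out of 16): 9 normal/short, 3 normal/long, 3 bobbed/short, 1 bobbed/long
normal/short: 9 out of 16 → fraction 9/16
Expected count = 9/16 × 1904 = 1071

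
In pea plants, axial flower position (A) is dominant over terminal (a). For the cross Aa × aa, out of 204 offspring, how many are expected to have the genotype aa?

Punnett square for Aa × aa:
Offspring genotypes: 2 Aa, 2 aa
Total offspring: 4
Count with target: 2
Probability: 2/4 = 1/2
Expected count = 1/2 × 204 = 102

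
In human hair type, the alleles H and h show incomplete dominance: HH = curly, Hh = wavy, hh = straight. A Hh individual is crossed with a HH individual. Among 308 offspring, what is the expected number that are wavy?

Punnett square for Hh × HH:
Offspring genotypes: 2 HH, 2 Hh
Phenotype counts: 2 curly, 2 wavy
wavy: 2 out of 4 → fraction 1/2
Expected count = 1/2 × 308 = 154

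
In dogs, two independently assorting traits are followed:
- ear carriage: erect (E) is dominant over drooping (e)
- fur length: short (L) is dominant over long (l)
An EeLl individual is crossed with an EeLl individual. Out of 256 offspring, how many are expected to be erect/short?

Dihybrid cross EeLl × EeLl — consider each gene separately:
ear carriage: Ee × Ee → 1 EE, 2 Ee, 1 ee → 3 E_ : 1 ee (out of 4)
fur length: Ll × Ll → 1 LL, 2 Ll, 1 ll → 3 L_ : 1 ll (out of 4)
Combine (counts out of 4 × 4 = 16): erect/short (E_L_) = 3×3 = 9; erect/long (E_ll) = 3×1 = 3; drooping/short (eeL_) = 1×3 = 3; drooping/long (eell) = 1×1 = 1
Phenotype counts (out of 16): 9 erect/short, 3 erect/long, 3 drooping/short, 1 drooping/long
erect/short: 9 out of 16 → fraction 9/16
Expected count = 9/16 × 256 = 144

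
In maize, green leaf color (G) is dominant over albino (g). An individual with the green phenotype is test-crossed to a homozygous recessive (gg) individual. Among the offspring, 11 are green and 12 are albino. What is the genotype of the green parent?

Test cross: ? × gg
Offspring: 11 green, 12 albino — approximately 1:1.
A 1:1 ratio in a test cross indicates the unknown parent is heterozygous (Gg).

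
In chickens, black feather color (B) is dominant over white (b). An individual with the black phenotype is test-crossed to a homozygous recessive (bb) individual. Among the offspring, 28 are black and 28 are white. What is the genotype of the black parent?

Test cross: ? × bb
Offspring: 28 black, 28 white — approximately 1:1.
A 1:1 ratio in a test cross indicates the unknown parent is heterozygous (Bb).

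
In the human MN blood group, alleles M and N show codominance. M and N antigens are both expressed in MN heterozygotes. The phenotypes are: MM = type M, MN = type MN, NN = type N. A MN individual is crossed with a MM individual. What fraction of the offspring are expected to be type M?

Punnett square for MN × MM:
Offspring genotypes: 2 MM, 2 MN
Phenotype counts: 2 type M, 2 type MN
type M: 2 out of 4
Probability: 2/4 = 1/2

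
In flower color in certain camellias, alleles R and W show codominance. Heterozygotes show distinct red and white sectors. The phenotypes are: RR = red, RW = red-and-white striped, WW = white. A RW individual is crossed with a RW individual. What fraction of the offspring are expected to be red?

Punnett square for RW × RW:
Offspring genotypes: 1 RR, 2 RW, 1 WW
Phenotype counts: 1 red, 2 red-and-white striped, 1 white
red: 1 out of 4
Probability: 1/4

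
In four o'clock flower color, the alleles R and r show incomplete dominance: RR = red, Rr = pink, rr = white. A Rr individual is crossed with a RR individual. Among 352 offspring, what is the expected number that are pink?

Punnett square for Rr × RR:
Offspring genotypes: 2 RR, 2 Rr
Phenotype counts: 2 red, 2 pink
pink: 2 out of 4 → fraction 1/2
Expected count = 1/2 × 352 = 176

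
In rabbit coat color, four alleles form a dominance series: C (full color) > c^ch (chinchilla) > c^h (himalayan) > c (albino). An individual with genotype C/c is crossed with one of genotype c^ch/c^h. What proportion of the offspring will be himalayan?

Cross: C/c × c^ch/c^h
Allele dominance: C > c^ch > c^h > c
Offspring genotypes: 1 C/c^ch, 1 C/c^h, 1 c^ch/c, 1 c^h/c
Phenotype counts: 2 full color, 1 chinchilla, 1 himalayan
himalayan: 1 out of 4
Probability: 1/4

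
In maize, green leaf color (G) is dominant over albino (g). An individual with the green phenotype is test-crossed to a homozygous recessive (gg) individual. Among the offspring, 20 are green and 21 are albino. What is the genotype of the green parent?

Test cross: ? × gg
Offspring: 20 green, 21 albino — approximately 1:1.
A 1:1 ratio in a test cross indicates the unknown parent is heterozygous (Gg).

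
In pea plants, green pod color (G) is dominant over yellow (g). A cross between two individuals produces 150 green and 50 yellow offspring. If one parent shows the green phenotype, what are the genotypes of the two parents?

Observed offspring: 150 green, 50 yellow
The observed ratio simplifies to 3:1. Yellow (gg) offspring appear, so each parent must contribute one g allele. The parent stated to show green carries G, so it is Gg. The other parent is then either Gg or gg: Gg × gg would give a 1:1 split, whereas Gg × Gg gives 3:1 — matching the data. So both parents are heterozygous (Gg × Gg).
Parent genotypes: Gg × Gg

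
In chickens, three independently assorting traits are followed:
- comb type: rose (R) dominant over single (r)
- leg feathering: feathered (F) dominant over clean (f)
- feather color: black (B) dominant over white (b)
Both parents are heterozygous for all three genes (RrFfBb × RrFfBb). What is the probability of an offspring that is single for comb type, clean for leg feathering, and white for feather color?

Trihybrid cross: RrFfBb × RrFfBb
Each trait segregates independently with a 3:1 phenotypic ratio, so each gene contributes 3/4 (dominant) or 1/4 (recessive).
Target: single (comb type), clean (leg feathering), white (feather color)
Probability = product of independent per-trait probabilities
= 1/4 × 1/4 × 1/4 = 1/64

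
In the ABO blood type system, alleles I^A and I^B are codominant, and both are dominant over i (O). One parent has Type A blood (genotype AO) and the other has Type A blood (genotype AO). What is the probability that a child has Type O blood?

Cross: AO × AO
Possible offspring genotypes: 1 AA, 2 AO, 1 OO
Blood type counts: 3 Type A, 1 Type O
Probability of Type O: 1/4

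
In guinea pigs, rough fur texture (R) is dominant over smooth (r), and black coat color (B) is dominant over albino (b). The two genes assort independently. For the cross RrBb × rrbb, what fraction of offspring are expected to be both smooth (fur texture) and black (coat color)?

Dihybrid cross RrBb × rrbb — consider each gene separately:
fur texture: Rr × rr → 2 Rr, 2 rr → 2 R_ : 2 rr (out of 4)
coat color: Bb × bb → 2 Bb, 2 bb → 2 B_ : 2 bb (out of 4)
Looking for: smooth (rr) and black (B_)
P(smooth) = 2/4, P(black) = 2/4
P(both) = 2/4 × 2/4 = 4/16 = 1/4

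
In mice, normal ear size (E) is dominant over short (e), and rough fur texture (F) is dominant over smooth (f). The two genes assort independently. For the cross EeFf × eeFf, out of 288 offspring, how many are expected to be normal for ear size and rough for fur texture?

Dihybrid cross EeFf × eeFf — consider each gene separately:
ear size: Ee × ee → 2 Ee, 2 ee → 2 E_ : 2 ee (out of 4)
fur texture: Ff × Ff → 1 FF, 2 Ff, 1 ff → 3 F_ : 1 ff (out of 4)
Looking for: normal (E_) and rough (F_)
P(normal) = 2/4, P(rough) = 3/4
P(both) = 2/4 × 3/4 = 6/16 = 3/8
Expected count = 3/8 × 288 = 108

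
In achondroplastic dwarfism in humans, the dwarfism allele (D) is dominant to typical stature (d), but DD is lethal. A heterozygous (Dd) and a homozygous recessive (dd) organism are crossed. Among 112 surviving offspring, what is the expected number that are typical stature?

Cross: Dd × dd
Punnett square offspring (before lethality): 2 Dd, 2 dd
No DD offspring are produced in this cross.
typical stature: 2 out of 4 → fraction 1/2
Expected count = 1/2 × 112 = 56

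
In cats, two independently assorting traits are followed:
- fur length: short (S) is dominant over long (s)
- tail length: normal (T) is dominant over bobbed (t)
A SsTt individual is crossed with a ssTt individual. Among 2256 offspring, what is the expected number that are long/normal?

Dihybrid cross SsTt × ssTt — consider each gene separately:
fur length: Ss × ss → 2 Ss, 2 ss → 2 S_ : 2 ss (out of 4)
tail length: Tt × Tt → 1 TT, 2 Tt, 1 tt → 3 T_ : 1 tt (out of 4)
Combine (counts out of 4 × 4 = 16): short/normal (S_T_) = 2×3 = 6; short/bobbed (S_tt) = 2×1 = 2; long/normal (ssT_) = 2×3 = 6; long/bobbed (sstt) = 2×1 = 2
Phenotype counts (out of 16): 6 short/normal, 2 short/bobbed, 6 long/normal, 2 long/bobbed
long/normal: 6 out of 16 → fraction 3/8
Expected count = 3/8 × 2256 = 846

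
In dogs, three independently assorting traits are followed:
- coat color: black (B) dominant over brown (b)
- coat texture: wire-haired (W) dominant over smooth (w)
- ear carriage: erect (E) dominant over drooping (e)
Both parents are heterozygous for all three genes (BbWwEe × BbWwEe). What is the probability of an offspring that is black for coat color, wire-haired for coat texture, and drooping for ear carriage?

Trihybrid cross: BbWwEe × BbWwEe
Each trait segregates independently with a 3:1 phenotypic ratio, so each gene contributes 3/4 (dominant) or 1/4 (recessive).
Target: black (coat color), wire-haired (coat texture), drooping (ear carriage)
Probability = product of independent per-trait probabilities
= 3/4 × 3/4 × 1/4 = 9/64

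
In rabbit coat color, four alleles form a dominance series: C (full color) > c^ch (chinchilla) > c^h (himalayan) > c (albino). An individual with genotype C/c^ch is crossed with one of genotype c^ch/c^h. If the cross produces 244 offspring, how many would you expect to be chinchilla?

Cross: C/c^ch × c^ch/c^h
Allele dominance: C > c^ch > c^h > c
Offspring genotypes: 1 C/c^ch, 1 C/c^h, 1 c^ch/c^ch, 1 c^ch/c^h
Phenotype counts: 2 full color, 2 chinchilla
chinchilla: 2 out of 4 → fraction 1/2
Expected count = 1/2 × 244 = 122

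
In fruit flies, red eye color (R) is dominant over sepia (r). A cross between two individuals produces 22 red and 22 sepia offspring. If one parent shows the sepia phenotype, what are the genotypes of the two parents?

Observed offspring: 22 red, 22 sepia
The observed ratio simplifies to 1:1. One parent shows sepia, so its genotype must be rr. A 1:1 offspring split requires the other parent to be heterozygous (Rr).
Parent genotypes: rr × Rr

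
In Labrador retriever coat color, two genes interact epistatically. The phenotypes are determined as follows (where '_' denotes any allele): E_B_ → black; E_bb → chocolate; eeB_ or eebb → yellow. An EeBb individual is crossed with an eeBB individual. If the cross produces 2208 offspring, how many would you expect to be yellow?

Cross: EeBb × eeBB — consider each gene separately:
E gene: Ee × ee → 2 Ee, 2 ee → 2 E_ : 2 ee (out of 4)
B gene: Bb × BB → 2 BB, 2 Bb → 4 B_ (out of 4)
Genotype classes (out of 4 × 4 = 16): E_B_ = 2×4 = 8; eeB_ = 2×4 = 8
Apply the phenotype rules: E_B_ (8) → black; eeB_ (8) → yellow
Phenotype counts (out of 16): 8 black, 8 yellow
yellow: 8 out of 16 → fraction 1/2
Expected count = 1/2 × 2208 = 1104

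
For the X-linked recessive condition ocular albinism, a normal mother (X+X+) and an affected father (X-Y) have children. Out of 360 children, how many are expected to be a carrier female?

Cross: X+X+ × X-Y
Offspring: 2 X+X-, 2 X+Y
Probability of a carrier female: 2/4 = 1/2
Expected count = 1/2 × 360 = 180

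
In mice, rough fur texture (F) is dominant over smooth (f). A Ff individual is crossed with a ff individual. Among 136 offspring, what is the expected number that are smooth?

Punnett square for Ff × ff:
Offspring genotypes: 2 Ff, 2 ff
rough: 2, smooth: 2
smooth: 2 out of 4 → fraction 1/2
Expected count = 1/2 × 136 = 68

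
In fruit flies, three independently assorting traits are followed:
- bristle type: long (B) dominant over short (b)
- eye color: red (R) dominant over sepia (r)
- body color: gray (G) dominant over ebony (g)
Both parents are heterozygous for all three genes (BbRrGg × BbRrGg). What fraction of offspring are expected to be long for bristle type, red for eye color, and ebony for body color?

Trihybrid cross: BbRrGg × BbRrGg
Each trait segregates independently with a 3:1 phenotypic ratio, so each gene contributes 3/4 (dominant) or 1/4 (recessive).
Target: long (bristle type), red (eye color), ebony (body color)
Probability = product of independent per-trait probabilities
= 3/4 × 3/4 × 1/4 = 9/64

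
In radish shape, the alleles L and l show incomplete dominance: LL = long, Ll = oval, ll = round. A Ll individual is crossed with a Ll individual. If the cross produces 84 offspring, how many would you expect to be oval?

Punnett square for Ll × Ll:
Offspring genotypes: 1 LL, 2 Ll, 1 ll
Phenotype counts: 1 long, 2 oval, 1 round
oval: 2 out of 4 → fraction 1/2
Expected count = 1/2 × 84 = 42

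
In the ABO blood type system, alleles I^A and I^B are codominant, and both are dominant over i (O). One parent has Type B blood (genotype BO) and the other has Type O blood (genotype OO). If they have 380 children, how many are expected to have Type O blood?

Cross: BO × OO
Possible offspring genotypes: 2 BO, 2 OO
Blood type counts: 2 Type B, 2 Type O
Probability of Type O: 2/4 = 1/2
Expected count = 1/2 × 380 = 190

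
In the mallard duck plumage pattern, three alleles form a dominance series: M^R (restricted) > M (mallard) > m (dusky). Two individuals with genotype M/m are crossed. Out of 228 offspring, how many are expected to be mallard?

Cross: M/m × M/m
Allele dominance: M^R > M > m
Offspring genotypes: 1 M/M, 2 M/m, 1 m/m
Phenotype counts: 3 mallard, 1 dusky
mallard: 3 out of 4 → fraction 3/4
Expected count = 3/4 × 228 = 171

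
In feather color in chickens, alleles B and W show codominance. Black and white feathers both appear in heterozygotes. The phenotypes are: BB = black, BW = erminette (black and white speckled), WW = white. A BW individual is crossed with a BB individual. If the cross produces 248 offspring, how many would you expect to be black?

Punnett square for BW × BB:
Offspring genotypes: 2 BB, 2 BW
Phenotype counts: 2 black, 2 erminette (black and white speckled)
black: 2 out of 4 → fraction 1/2
Expected count = 1/2 × 248 = 124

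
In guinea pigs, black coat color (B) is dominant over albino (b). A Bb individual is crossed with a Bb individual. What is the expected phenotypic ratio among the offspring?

Punnett square for Bb × Bb:
Offspring genotypes: 1 BB, 2 Bb, 1 bb
black: 3, albino: 1
Ratio: 3:1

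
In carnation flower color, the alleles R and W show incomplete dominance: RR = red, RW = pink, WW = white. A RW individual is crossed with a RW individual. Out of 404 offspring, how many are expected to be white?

Punnett square for RW × RW:
Offspring genotypes: 1 RR, 2 RW, 1 WW
Phenotype counts: 1 red, 2 pink, 1 white
white: 1 out of 4 → fraction 1/4
Expected count = 1/4 × 404 = 101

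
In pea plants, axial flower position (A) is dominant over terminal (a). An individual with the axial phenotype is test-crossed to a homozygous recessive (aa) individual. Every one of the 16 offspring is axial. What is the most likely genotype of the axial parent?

Test cross: ? × aa
All offspring are axial.
If the unknown parent were heterozygous (Aa), about half of 16 offspring would be terminal; none are. The unknown parent is most likely homozygous dominant (AA).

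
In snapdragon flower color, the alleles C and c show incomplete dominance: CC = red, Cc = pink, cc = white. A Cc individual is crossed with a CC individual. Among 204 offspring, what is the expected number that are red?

Punnett square for Cc × CC:
Offspring genotypes: 2 CC, 2 Cc
Phenotype counts: 2 red, 2 pink
red: 2 out of 4 → fraction 1/2
Expected count = 1/2 × 204 = 102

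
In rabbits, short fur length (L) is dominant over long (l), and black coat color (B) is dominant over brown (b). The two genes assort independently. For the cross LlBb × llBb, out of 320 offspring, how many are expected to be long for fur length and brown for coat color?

Dihybrid cross LlBb × llBb — consider each gene separately:
fur length: Ll × ll → 2 Ll, 2 ll → 2 L_ : 2 ll (out of 4)
coat color: Bb × Bb → 1 BB, 2 Bb, 1 bb → 3 B_ : 1 bb (out of 4)
Looking for: long (ll) and brown (bb)
P(long) = 2/4, P(brown) = 1/4
P(both) = 2/4 × 1/4 = 2/16 = 1/8
Expected count = 1/8 × 320 = 40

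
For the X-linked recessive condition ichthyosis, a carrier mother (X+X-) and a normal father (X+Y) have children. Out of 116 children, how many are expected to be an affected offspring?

Cross: X+X- × X+Y
Offspring: 1 X+X+, 1 X+Y, 1 X+X-, 1 X-Y
Probability of an affected offspring: 1/4
Expected count = 1/4 × 116 = 29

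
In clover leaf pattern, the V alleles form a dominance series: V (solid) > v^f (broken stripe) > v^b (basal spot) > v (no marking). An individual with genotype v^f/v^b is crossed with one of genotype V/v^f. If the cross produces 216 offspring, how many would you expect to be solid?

Cross: v^f/v^b × V/v^f
Allele dominance: V > v^f > v^b > v
Offspring genotypes: 1 V/v^f, 1 v^f/v^f, 1 V/v^b, 1 v^f/v^b
Phenotype counts: 2 solid, 2 broken stripe
solid: 2 out of 4 → fraction 1/2
Expected count = 1/2 × 216 = 108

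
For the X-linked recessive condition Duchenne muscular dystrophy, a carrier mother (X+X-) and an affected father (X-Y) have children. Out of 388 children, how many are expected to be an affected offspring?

Cross: X+X- × X-Y
Offspring: 1 X+X-, 1 X+Y, 1 X-X-, 1 X-Y
Probability of an affected offspring: 2/4 = 1/2
Expected count = 1/2 × 388 = 194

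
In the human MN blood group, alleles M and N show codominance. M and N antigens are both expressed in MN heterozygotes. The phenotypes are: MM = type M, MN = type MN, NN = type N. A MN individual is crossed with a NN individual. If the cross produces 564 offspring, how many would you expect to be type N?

Punnett square for MN × NN:
Offspring genotypes: 2 MN, 2 NN
Phenotype counts: 2 type MN, 2 type N
type N: 2 out of 4 → fraction 1/2
Expected count = 1/2 × 564 = 282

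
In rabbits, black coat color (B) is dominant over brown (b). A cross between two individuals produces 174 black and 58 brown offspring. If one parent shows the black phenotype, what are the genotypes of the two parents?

Observed offspring: 174 black, 58 brown
The observed ratio simplifies to 3:1. Brown (bb) offspring appear, so each parent must contribute one b allele. The parent stated to show black carries B, so it is Bb. The other parent is then either Bb or bb: Bb × bb would give a 1:1 split, whereas Bb × Bb gives 3:1 — matching the data. So both parents are heterozygous (Bb × Bb).
Parent genotypes: Bb × Bb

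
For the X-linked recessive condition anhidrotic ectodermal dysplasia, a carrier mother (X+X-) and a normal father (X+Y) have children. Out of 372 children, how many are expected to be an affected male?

Cross: X+X- × X+Y
Offspring: 1 X+X+, 1 X+Y, 1 X+X-, 1 X-Y
Probability of an affected male: 1/4
Expected count = 1/4 × 372 = 93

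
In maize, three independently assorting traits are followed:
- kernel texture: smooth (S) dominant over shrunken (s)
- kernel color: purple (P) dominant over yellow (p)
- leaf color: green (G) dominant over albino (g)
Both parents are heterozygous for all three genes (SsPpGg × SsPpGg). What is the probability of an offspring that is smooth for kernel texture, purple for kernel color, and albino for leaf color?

Trihybrid cross: SsPpGg × SsPpGg
Each trait segregates independently with a 3:1 phenotypic ratio, so each gene contributes 3/4 (dominant) or 1/4 (recessive).
Target: smooth (kernel texture), purple (kernel color), albino (leaf color)
Probability = product of independent per-trait probabilities
= 3/4 × 3/4 × 1/4 = 9/64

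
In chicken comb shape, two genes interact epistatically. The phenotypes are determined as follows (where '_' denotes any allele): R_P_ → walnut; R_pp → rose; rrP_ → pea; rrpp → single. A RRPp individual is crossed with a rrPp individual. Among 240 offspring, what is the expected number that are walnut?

Cross: RRPp × rrPp — consider each gene separately:
R gene: RR × rr → 4 Rr → 4 R_ (out of 4)
P gene: Pp × Pp → 1 PP, 2 Pp, 1 pp → 3 P_ : 1 pp (out of 4)
Genotype classes (out of 4 × 4 = 16): R_P_ = 4×3 = 12; R_pp = 4×1 = 4
Apply the phenotype rules: R_P_ (12) → walnut; R_pp (4) → rose
Phenotype counts (out of 16): 12 walnut, 4 rose
walnut: 12 out of 16 → fraction 3/4
Expected count = 3/4 × 240 = 180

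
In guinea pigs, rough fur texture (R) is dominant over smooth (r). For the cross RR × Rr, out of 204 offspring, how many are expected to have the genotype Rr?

Punnett square for RR × Rr:
Offspring genotypes: 2 RR, 2 Rr
Total offspring: 4
Count with target: 2
Probability: 2/4 = 1/2
Expected count = 1/2 × 204 = 102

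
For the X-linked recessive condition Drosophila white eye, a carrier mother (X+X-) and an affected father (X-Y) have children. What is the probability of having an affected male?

Cross: X+X- × X-Y
Offspring: 1 X+X-, 1 X+Y, 1 X-X-, 1 X-Y
Probability of an affected male: 1/4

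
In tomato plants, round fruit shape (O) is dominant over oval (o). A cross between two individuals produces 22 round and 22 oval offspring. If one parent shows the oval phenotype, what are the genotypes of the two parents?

Observed offspring: 22 round, 22 oval
The observed ratio simplifies to 1:1. One parent shows oval, so its genotype must be oo. A 1:1 offspring split requires the other parent to be heterozygous (Oo).
Parent genotypes: oo × Oo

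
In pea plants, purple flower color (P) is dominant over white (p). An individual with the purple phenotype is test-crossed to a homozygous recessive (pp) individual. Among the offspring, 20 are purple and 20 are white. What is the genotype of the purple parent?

Test cross: ? × pp
Offspring: 20 purple, 20 white — approximately 1:1.
A 1:1 ratio in a test cross indicates the unknown parent is heterozygous (Pp).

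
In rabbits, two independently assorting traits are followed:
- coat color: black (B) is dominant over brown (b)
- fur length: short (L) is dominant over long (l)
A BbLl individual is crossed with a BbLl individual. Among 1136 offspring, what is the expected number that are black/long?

Dihybrid cross BbLl × BbLl — consider each gene separately:
coat color: Bb × Bb → 1 BB, 2 Bb, 1 bb → 3 B_ : 1 bb (out of 4)
fur length: Ll × Ll → 1 LL, 2 Ll, 1 ll → 3 L_ : 1 ll (out of 4)
Combine (counts out of 4 × 4 = 16): black/short (B_L_) = 3×3 = 9; black/long (B_ll) = 3×1 = 3; brown/short (bbL_) = 1×3 = 3; brown/long (bbll) = 1×1 = 1
Phenotype counts (out of 16): 9 black/short, 3 black/long, 3 brown/short, 1 brown/long
black/long: 3 out of 16 → fraction 3/16
Expected count = 3/16 × 1136 = 213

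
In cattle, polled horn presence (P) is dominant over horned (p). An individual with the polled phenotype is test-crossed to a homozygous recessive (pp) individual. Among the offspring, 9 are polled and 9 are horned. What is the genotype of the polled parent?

Test cross: ? × pp
Offspring: 9 polled, 9 horned — approximately 1:1.
A 1:1 ratio in a test cross indicates the unknown parent is heterozygous (Pp).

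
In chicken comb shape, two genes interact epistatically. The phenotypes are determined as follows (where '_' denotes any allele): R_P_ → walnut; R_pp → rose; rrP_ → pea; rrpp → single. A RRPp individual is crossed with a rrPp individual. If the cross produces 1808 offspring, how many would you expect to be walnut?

Cross: RRPp × rrPp — consider each gene separately:
R gene: RR × rr → 4 Rr → 4 R_ (out of 4)
P gene: Pp × Pp → 1 PP, 2 Pp, 1 pp → 3 P_ : 1 pp (out of 4)
Genotype classes (out of 4 × 4 = 16): R_P_ = 4×3 = 12; R_pp = 4×1 = 4
Apply the phenotype rules: R_P_ (12) → walnut; R_pp (4) → rose
Phenotype counts (out of 16): 12 walnut, 4 rose
walnut: 12 out of 16 → fraction 3/4
Expected count = 3/4 × 1808 = 1356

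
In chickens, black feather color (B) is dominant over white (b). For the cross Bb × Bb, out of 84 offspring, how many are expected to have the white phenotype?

Punnett square for Bb × Bb:
Offspring genotypes: 1 BB, 2 Bb, 1 bb
Total offspring: 4
Count with target: 1
Probability: 1/4
Expected count = 1/4 × 84 = 21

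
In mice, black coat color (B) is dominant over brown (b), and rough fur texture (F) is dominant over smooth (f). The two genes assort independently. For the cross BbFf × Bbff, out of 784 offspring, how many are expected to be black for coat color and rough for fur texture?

Dihybrid cross BbFf × Bbff — consider each gene separately:
coat color: Bb × Bb → 1 BB, 2 Bb, 1 bb → 3 B_ : 1 bb (out of 4)
fur texture: Ff × ff → 2 Ff, 2 ff → 2 F_ : 2 ff (out of 4)
Looking for: black (B_) and rough (F_)
P(black) = 3/4, P(rough) = 2/4
P(both) = 3/4 × 2/4 = 6/16 = 3/8
Expected count = 3/8 × 784 = 294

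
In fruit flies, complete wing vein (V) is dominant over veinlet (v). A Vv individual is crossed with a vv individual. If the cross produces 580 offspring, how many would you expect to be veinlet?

Punnett square for Vv × vv:
Offspring genotypes: 2 Vv, 2 vv
complete: 2, veinlet: 2
veinlet: 2 out of 4 → fraction 1/2
Expected count = 1/2 × 580 = 290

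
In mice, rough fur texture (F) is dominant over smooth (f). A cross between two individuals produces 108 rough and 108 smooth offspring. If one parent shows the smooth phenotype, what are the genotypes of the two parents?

Observed offspring: 108 rough, 108 smooth
The observed ratio simplifies to 1:1. One parent shows smooth, so its genotype must be ff. A 1:1 offspring split requires the other parent to be heterozygous (Ff).
Parent genotypes: ff × Ff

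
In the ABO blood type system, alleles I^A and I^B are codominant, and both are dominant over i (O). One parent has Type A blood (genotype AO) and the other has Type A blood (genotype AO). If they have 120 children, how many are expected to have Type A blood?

Cross: AO × AO
Possible offspring genotypes: 1 AA, 2 AO, 1 OO
Blood type counts: 3 Type A, 1 Type O
Probability of Type A: 3/4
Expected count = 3/4 × 120 = 90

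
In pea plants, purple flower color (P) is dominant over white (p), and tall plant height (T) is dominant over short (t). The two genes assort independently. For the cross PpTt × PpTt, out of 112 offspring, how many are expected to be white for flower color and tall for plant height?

Dihybrid cross PpTt × PpTt — consider each gene separately:
flower color: Pp × Pp → 1 PP, 2 Pp, 1 pp → 3 P_ : 1 pp (out of 4)
plant height: Tt × Tt → 1 TT, 2 Tt, 1 tt → 3 T_ : 1 tt (out of 4)
Looking for: white (pp) and tall (T_)
P(white) = 1/4, P(tall) = 3/4
P(both) = 1/4 × 3/4 = 3/16
Expected count = 3/16 × 112 = 21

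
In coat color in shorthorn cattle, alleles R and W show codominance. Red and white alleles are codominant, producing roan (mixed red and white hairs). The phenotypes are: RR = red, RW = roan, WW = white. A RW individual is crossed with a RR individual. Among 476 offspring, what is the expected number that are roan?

Punnett square for RW × RR:
Offspring genotypes: 2 RR, 2 RW
Phenotype counts: 2 red, 2 roan
roan: 2 out of 4 → fraction 1/2
Expected count = 1/2 × 476 = 238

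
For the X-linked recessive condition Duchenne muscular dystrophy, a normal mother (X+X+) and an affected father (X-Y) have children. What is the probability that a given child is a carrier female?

Cross: X+X+ × X-Y
Offspring: 2 X+X-, 2 X+Y
Probability of a carrier female: 2/4 = 1/2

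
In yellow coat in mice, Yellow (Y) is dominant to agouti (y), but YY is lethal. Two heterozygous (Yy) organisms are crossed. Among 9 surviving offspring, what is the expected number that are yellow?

Cross: Yy × Yy
Punnett square offspring (before lethality): 1 YY, 2 Yy, 1 yy
The YY genotype is lethal (embryos die); surviving offspring: 2 Yy, 1 yy
yellow: 2 out of 3 → fraction 2/3
Expected count = 2/3 × 9 = 6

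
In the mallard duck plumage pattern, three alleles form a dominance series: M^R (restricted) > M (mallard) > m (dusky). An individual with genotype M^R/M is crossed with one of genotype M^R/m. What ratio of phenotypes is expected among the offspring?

Cross: M^R/M × M^R/m
Allele dominance: M^R > M > m
Offspring genotypes: 1 M^R/M^R, 1 M^R/m, 1 M^R/M, 1 M/m
Phenotype counts: 3 restricted, 1 mallard
Ratio: 3 restricted : 1 mallard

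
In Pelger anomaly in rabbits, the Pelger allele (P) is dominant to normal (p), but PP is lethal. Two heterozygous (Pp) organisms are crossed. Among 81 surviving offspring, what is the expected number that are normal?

Cross: Pp × Pp
Punnett square offspring (before lethality): 1 PP, 2 Pp, 1 pp
The PP genotype is lethal (embryos die); surviving offspring: 2 Pp, 1 pp
normal: 1 out of 3 → fraction 1/3
Expected count = 1/3 × 81 = 27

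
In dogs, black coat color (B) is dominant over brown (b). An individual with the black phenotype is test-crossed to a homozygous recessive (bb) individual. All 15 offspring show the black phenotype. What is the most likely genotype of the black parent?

Test cross: ? × bb
All offspring are black.
If the unknown parent were heterozygous (Bb), about half of 15 offspring would be brown; none are. The unknown parent is most likely homozygous dominant (BB).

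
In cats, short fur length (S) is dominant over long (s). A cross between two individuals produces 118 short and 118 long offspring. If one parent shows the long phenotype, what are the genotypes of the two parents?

Observed offspring: 118 short, 118 long
The observed ratio simplifies to 1:1. One parent shows long, so its genotype must be ss. A 1:1 offspring split requires the other parent to be heterozygous (Ss).
Parent genotypes: ss × Ss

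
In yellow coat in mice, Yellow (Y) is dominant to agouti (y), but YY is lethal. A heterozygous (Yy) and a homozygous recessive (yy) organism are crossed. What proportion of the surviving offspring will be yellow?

Cross: Yy × yy
Punnett square offspring (before lethality): 2 Yy, 2 yy
No YY offspring are produced in this cross.
yellow: 2 out of 4
Probability: 2/4 = 1/2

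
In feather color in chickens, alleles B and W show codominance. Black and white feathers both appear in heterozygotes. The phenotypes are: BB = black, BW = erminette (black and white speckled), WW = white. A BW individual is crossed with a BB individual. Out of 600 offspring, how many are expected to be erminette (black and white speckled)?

Punnett square for BW × BB:
Offspring genotypes: 2 BB, 2 BW
Phenotype counts: 2 black, 2 erminette (black and white speckled)
erminette (black and white speckled): 2 out of 4 → fraction 1/2
Expected count = 1/2 × 600 = 300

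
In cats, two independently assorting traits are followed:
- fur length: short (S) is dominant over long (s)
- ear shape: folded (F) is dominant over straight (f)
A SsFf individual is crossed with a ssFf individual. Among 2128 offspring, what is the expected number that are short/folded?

Dihybrid cross SsFf × ssFf — consider each gene separately:
fur length: Ss × ss → 2 Ss, 2 ss → 2 S_ : 2 ss (out of 4)
ear shape: Ff × Ff → 1 FF, 2 Ff, 1 ff → 3 F_ : 1 ff (out of 4)
Combine (counts out of 4 × 4 = 16): short/folded (S_F_) = 2×3 = 6; short/straight (S_ff) = 2×1 = 2; long/folded (ssF_) = 2×3 = 6; long/straight (ssff) = 2×1 = 2
Phenotype counts (out of 16): 6 short/folded, 2 short/straight, 6 long/folded, 2 long/straight
short/folded: 6 out of 16 → fraction 3/8
Expected count = 3/8 × 2128 = 798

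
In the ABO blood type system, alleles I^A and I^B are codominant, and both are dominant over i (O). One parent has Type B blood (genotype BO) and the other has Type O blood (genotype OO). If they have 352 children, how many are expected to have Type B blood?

Cross: BO × OO
Possible offspring genotypes: 2 BO, 2 OO
Blood type counts: 2 Type B, 2 Type O
Probability of Type B: 2/4 = 1/2
Expected count = 1/2 × 352 = 176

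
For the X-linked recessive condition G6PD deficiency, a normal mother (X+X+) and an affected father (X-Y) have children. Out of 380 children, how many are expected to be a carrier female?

Cross: X+X+ × X-Y
Offspring: 2 X+X-, 2 X+Y
Probability of a carrier female: 2/4 = 1/2
Expected count = 1/2 × 380 = 190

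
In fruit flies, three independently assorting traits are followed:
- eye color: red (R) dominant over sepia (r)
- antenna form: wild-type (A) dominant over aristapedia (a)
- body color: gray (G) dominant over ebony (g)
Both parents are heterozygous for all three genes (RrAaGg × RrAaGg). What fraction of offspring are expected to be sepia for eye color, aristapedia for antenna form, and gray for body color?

Trihybrid cross: RrAaGg × RrAaGg
Each trait segregates independently with a 3:1 phenotypic ratio, so each gene contributes 3/4 (dominant) or 1/4 (recessive).
Target: sepia (eye color), aristapedia (antenna form), gray (body color)
Probability = product of independent per-trait probabilities
= 1/4 × 1/4 × 3/4 = 3/64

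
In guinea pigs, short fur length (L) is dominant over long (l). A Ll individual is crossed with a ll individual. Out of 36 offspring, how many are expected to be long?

Punnett square for Ll × ll:
Offspring genotypes: 2 Ll, 2 ll
short: 2, long: 2
long: 2 out of 4 → fraction 1/2
Expected count = 1/2 × 36 = 18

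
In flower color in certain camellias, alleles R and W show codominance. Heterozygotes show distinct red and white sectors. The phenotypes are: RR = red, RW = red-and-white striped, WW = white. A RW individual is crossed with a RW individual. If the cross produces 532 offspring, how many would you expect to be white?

Punnett square for RW × RW:
Offspring genotypes: 1 RR, 2 RW, 1 WW
Phenotype counts: 1 red, 2 red-and-white striped, 1 white
white: 1 out of 4 → fraction 1/4
Expected count = 1/4 × 532 = 133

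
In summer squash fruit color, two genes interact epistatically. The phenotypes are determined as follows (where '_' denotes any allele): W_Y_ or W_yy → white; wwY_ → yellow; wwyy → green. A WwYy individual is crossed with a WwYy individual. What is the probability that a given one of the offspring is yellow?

Cross: WwYy × WwYy — consider each gene separately:
W gene: Ww × Ww → 1 WW, 2 Ww, 1 ww → 3 W_ : 1 ww (out of 4)
Y gene: Yy × Yy → 1 YY, 2 Yy, 1 yy → 3 Y_ : 1 yy (out of 4)
Genotype classes (out of 4 × 4 = 16): W_Y_ = 3×3 = 9; W_yy = 3×1 = 3; wwY_ = 1×3 = 3; wwyy = 1×1 = 1
Apply the phenotype rules: W_Y_ (9) + W_yy (3) → white; wwY_ (3) → yellow; wwyy (1) → green
Phenotype counts (out of 16): 12 white, 3 yellow, 1 green
yellow: 3 out of 16
Probability: 3/16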